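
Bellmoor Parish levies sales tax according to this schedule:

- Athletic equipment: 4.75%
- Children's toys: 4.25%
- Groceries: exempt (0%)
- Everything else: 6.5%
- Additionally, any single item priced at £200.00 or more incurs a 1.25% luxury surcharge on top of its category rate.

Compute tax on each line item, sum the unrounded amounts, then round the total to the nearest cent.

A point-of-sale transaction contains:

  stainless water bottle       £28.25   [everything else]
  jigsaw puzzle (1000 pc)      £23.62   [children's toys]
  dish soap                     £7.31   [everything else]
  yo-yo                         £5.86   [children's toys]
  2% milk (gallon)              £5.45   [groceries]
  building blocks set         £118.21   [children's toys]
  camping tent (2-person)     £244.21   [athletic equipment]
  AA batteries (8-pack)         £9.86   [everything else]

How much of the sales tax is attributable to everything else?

Stainless water bottle £28.25: everything else → 6.5% → £1.83625
Dish soap £7.31: everything else → 6.5% → £0.47515
AA batteries (8-pack) £9.86: everything else → 6.5% → £0.6409
Tax on everything else: unrounded sum = £2.9523 → £2.95

£2.95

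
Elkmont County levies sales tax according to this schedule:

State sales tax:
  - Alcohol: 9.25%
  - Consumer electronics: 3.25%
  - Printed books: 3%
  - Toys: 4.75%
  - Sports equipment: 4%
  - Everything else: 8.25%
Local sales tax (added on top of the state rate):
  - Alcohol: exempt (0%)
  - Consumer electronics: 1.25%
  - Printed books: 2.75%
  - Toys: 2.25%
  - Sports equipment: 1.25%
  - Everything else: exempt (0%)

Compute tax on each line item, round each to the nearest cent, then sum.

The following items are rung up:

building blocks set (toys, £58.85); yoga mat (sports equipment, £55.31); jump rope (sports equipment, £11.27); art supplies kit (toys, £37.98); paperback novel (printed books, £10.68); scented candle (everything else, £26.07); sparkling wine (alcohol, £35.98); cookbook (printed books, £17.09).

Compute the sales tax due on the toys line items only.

Building blocks set £58.85: toys → 4.75% + 2.25% local = 7% → £4.12
Art supplies kit £37.98: toys → 4.75% + 2.25% local = 7% → £2.66
Tax on toys = £4.12 + £2.66 = £6.78

£6.78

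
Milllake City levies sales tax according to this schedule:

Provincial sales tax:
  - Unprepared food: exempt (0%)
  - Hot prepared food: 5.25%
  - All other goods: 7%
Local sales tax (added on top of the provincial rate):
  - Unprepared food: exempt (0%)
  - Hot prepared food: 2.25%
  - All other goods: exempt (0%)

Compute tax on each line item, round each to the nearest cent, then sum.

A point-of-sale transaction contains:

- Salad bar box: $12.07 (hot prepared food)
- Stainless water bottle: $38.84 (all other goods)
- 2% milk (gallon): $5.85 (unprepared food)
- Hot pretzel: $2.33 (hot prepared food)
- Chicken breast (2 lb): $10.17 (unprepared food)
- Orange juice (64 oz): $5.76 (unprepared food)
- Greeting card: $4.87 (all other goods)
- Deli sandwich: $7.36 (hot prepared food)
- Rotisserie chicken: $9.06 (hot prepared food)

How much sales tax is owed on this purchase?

Salad bar box $12.07: hot prepared food → 5.25% + 2.25% local = 7.5% → $0.91
Stainless water bottle $38.84: all other goods → 7% + 0% local = 7% → $2.72
2% milk (gallon) $5.85: unprepared food → 0% + 0% local = 0% → $0.00
Hot pretzel $2.33: hot prepared food → 5.25% + 2.25% local = 7.5% → $0.17
Chicken breast (2 lb) $10.17: unprepared food → 0% + 0% local = 0% → $0.00
Orange juice (64 oz) $5.76: unprepared food → 0% + 0% local = 0% → $0.00
Greeting card $4.87: all other goods → 7% + 0% local = 7% → $0.34
Deli sandwich $7.36: hot prepared food → 5.25% + 2.25% local = 7.5% → $0.55
Rotisserie chicken $9.06: hot prepared food → 5.25% + 2.25% local = 7.5% → $0.68
Total tax = $0.91 + $2.72 + $0.17 + $0.34 + $0.55 + $0.68 = $5.37

$5.37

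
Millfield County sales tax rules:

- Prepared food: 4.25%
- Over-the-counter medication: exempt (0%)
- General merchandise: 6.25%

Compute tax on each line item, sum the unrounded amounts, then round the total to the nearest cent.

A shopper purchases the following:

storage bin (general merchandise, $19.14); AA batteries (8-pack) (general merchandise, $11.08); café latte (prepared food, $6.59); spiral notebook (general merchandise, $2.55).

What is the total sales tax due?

Storage bin $19.14: general merchandise → 6.25% → $1.19625
AA batteries (8-pack) $11.08: general merchandise → 6.25% → $0.6925
Café latte $6.59: prepared food → 4.25% → $0.280075
Spiral notebook $2.55: general merchandise → 6.25% → $0.159375
Unrounded tax sum = $2.3282 → $2.33

$2.33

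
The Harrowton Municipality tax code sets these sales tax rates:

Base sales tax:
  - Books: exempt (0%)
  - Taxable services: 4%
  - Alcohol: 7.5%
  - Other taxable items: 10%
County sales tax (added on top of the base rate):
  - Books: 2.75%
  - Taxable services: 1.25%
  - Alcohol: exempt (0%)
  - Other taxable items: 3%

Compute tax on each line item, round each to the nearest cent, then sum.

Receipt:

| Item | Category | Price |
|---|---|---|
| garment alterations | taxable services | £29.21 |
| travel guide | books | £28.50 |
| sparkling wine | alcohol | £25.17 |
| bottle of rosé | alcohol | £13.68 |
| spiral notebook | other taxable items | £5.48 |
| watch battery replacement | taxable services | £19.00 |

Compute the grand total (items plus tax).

Garment alterations £29.21: taxable services → 4% + 1.25% county = 5.25% → £1.53
Travel guide £28.50: books → 0% + 2.75% county = 2.75% → £0.78
Sparkling wine £25.17: alcohol → 7.5% + 0% county = 7.5% → £1.89
Bottle of rosé £13.68: alcohol → 7.5% + 0% county = 7.5% → £1.03
Spiral notebook £5.48: other taxable items → 10% + 3% county = 13% → £0.71
Watch battery replacement £19.00: taxable services → 4% + 1.25% county = 5.25% → £1.00
Subtotal = £121.04; tax = £6.94; total due = £127.98

£127.98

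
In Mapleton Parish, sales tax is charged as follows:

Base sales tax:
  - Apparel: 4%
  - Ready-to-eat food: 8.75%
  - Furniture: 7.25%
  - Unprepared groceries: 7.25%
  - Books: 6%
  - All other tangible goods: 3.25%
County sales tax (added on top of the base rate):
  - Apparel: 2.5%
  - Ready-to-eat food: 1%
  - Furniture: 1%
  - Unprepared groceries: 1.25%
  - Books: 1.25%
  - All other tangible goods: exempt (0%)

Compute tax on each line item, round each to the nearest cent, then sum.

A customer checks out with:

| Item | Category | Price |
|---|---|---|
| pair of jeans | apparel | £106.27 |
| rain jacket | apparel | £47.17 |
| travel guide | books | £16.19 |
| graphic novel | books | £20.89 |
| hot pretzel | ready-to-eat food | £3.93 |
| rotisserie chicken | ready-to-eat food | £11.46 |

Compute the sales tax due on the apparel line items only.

£9.98

Pair of jeans £106.27: apparel → 4% + 2.5% county = 6.5% → £6.91
Rain jacket £47.17: apparel → 4% + 2.5% county = 6.5% → £3.07
Tax on apparel = £6.91 + £3.07 = £9.98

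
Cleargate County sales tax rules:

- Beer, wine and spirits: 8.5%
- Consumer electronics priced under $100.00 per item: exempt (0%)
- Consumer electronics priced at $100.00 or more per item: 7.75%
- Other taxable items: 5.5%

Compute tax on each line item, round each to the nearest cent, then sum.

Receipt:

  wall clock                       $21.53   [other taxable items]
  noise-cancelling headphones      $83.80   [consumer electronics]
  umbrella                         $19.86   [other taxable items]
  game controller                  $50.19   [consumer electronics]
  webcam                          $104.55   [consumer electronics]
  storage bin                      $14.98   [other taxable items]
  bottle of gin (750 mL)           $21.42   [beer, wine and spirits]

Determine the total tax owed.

$13.01

Wall clock $21.53: other taxable items → 5.5% → $1.18
Noise-cancelling headphones $83.80: consumer electronics, under $100.00 → 0% → $0.00
Umbrella $19.86: other taxable items → 5.5% → $1.09
Game controller $50.19: consumer electronics, under $100.00 → 0% → $0.00
Webcam $104.55: consumer electronics, $100.00 or more → 7.75% → $8.10
Storage bin $14.98: other taxable items → 5.5% → $0.82
Bottle of gin (750 mL) $21.42: beer, wine and spirits → 8.5% → $1.82
Total tax = $1.18 + $1.09 + $8.10 + $0.82 + $1.82 = $13.01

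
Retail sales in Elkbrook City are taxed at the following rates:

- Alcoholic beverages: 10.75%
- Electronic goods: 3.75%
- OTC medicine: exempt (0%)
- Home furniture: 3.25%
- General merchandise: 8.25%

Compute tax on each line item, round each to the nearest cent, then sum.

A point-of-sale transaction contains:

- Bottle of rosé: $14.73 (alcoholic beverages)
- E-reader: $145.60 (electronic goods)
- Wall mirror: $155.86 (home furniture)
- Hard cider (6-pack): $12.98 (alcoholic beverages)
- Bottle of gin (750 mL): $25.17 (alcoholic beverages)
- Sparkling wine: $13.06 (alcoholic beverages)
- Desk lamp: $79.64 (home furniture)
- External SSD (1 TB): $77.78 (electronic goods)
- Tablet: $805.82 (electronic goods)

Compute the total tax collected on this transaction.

$53.35

Bottle of rosé $14.73: alcoholic beverages → 10.75% → $1.58
E-reader $145.60: electronic goods → 3.75% → $5.46
Wall mirror $155.86: home furniture → 3.25% → $5.07
Hard cider (6-pack) $12.98: alcoholic beverages → 10.75% → $1.40
Bottle of gin (750 mL) $25.17: alcoholic beverages → 10.75% → $2.71
Sparkling wine $13.06: alcoholic beverages → 10.75% → $1.40
Desk lamp $79.64: home furniture → 3.25% → $2.59
External SSD (1 TB) $77.78: electronic goods → 3.75% → $2.92
Tablet $805.82: electronic goods → 3.75% → $30.22
Total tax = $1.58 + $5.46 + $5.07 + $1.40 + $2.71 + $1.40 + $2.59 + $2.92 + $30.22 = $53.35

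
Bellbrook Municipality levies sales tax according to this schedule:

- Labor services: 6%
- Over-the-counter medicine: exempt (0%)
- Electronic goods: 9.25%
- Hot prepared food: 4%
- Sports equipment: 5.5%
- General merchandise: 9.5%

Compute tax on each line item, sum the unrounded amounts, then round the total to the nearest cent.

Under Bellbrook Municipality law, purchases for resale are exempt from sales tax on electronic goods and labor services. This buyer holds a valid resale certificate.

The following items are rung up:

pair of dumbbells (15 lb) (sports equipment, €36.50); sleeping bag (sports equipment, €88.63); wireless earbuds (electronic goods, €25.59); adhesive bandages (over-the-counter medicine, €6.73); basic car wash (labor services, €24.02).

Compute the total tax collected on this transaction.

Pair of dumbbells (15 lb) €36.50: sports equipment → 5.5% → €2.0075
Sleeping bag €88.63: sports equipment → 5.5% → €4.87465
Wireless earbuds €25.59: electronic goods, buyer-exempt → 0% → €0.00
Adhesive bandages €6.73: over-the-counter medicine → 0% → €0.00
Basic car wash €24.02: labor services, buyer-exempt → 0% → €0.00
Unrounded tax sum = €6.88215 → €6.88

€6.88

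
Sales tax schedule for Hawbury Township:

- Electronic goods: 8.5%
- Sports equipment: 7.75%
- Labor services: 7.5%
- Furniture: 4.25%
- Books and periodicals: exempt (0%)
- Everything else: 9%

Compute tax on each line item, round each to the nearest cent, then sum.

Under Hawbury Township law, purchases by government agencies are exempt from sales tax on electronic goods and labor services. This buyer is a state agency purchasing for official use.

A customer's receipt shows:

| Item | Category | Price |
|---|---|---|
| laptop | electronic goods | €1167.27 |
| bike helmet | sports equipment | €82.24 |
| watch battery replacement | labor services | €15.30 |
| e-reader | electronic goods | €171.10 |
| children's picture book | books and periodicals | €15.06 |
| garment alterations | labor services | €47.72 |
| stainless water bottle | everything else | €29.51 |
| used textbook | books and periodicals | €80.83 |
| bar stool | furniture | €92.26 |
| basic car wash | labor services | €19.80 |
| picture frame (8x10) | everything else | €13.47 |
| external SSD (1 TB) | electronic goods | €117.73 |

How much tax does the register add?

Laptop €1167.27: electronic goods, buyer-exempt → 0% → €0.00
Bike helmet €82.24: sports equipment → 7.75% → €6.37
Watch battery replacement €15.30: labor services, buyer-exempt → 0% → €0.00
E-reader €171.10: electronic goods, buyer-exempt → 0% → €0.00
Children's picture book €15.06: books and periodicals → 0% → €0.00
Garment alterations €47.72: labor services, buyer-exempt → 0% → €0.00
Stainless water bottle €29.51: everything else → 9% → €2.66
Used textbook €80.83: books and periodicals → 0% → €0.00
Bar stool €92.26: furniture → 4.25% → €3.92
Basic car wash €19.80: labor services, buyer-exempt → 0% → €0.00
Picture frame (8x10) €13.47: everything else → 9% → €1.21
External SSD (1 TB) €117.73: electronic goods, buyer-exempt → 0% → €0.00
Total tax = €6.37 + €2.66 + €3.92 + €1.21 = €14.16

€14.16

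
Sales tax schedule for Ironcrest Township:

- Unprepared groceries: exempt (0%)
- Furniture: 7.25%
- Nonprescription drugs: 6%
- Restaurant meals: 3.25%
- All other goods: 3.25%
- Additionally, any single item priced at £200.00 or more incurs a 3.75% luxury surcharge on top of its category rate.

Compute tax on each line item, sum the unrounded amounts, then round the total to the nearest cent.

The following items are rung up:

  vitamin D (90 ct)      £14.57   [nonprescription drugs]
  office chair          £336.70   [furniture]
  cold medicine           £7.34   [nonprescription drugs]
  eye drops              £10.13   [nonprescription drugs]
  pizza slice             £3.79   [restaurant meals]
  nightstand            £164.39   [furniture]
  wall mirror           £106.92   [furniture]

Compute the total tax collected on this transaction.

£58.75

Vitamin D (90 ct) £14.57: nonprescription drugs → 6% → £0.8742
Office chair £336.70: furniture → 7.25% + 3.75% surcharge = 11% → £37.037
Cold medicine £7.34: nonprescription drugs → 6% → £0.4404
Eye drops £10.13: nonprescription drugs → 6% → £0.6078
Pizza slice £3.79: restaurant meals → 3.25% → £0.123175
Nightstand £164.39: furniture → 7.25% → £11.918275
Wall mirror £106.92: furniture → 7.25% → £7.7517
Unrounded tax sum = £58.75255 → £58.75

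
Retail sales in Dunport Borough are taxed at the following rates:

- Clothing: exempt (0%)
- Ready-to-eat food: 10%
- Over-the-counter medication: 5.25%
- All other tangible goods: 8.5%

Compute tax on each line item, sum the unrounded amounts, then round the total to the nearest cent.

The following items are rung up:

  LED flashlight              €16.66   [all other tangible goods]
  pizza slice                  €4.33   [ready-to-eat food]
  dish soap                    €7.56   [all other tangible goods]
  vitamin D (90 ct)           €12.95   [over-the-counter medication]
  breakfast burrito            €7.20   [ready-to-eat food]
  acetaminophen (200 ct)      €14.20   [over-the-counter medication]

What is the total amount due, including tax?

€67.54

LED flashlight €16.66: all other tangible goods → 8.5% → €1.4161
Pizza slice €4.33: ready-to-eat food → 10% → €0.433
Dish soap €7.56: all other tangible goods → 8.5% → €0.6426
Vitamin D (90 ct) €12.95: over-the-counter medication → 5.25% → €0.679875
Breakfast burrito €7.20: ready-to-eat food → 10% → €0.72
Acetaminophen (200 ct) €14.20: over-the-counter medication → 5.25% → €0.7455
Subtotal = €62.90; unrounded tax = €4.637075 → €4.64; total due = €67.54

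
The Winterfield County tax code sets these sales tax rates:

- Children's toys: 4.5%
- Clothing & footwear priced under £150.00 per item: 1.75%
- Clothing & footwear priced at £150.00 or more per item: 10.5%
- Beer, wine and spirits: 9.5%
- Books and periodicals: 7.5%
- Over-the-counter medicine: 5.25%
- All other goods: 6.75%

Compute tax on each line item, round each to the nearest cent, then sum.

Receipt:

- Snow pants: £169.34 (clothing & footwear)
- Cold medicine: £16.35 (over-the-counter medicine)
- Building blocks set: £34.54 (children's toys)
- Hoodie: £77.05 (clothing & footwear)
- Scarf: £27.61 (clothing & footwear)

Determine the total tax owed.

£22.02

Snow pants £169.34: clothing & footwear, £150.00 or more → 10.5% → £17.78
Cold medicine £16.35: over-the-counter medicine → 5.25% → £0.86
Building blocks set £34.54: children's toys → 4.5% → £1.55
Hoodie £77.05: clothing & footwear, under £150.00 → 1.75% → £1.35
Scarf £27.61: clothing & footwear, under £150.00 → 1.75% → £0.48
Total tax = £17.78 + £0.86 + £1.55 + £1.35 + £0.48 = £22.02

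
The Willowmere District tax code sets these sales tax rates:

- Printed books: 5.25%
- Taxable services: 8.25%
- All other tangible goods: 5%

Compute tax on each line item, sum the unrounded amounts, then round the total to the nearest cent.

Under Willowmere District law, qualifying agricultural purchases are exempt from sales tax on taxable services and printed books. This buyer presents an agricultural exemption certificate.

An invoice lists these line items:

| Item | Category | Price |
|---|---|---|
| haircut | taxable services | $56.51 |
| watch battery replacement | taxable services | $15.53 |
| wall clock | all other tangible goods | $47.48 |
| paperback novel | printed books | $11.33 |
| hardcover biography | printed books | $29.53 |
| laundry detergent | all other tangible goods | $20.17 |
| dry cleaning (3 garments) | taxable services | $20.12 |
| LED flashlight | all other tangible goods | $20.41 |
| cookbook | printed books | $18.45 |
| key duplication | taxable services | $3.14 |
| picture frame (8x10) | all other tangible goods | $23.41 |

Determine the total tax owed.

Haircut $56.51: taxable services, buyer-exempt → 0% → $0.00
Watch battery replacement $15.53: taxable services, buyer-exempt → 0% → $0.00
Wall clock $47.48: all other tangible goods → 5% → $2.374
Paperback novel $11.33: printed books, buyer-exempt → 0% → $0.00
Hardcover biography $29.53: printed books, buyer-exempt → 0% → $0.00
Laundry detergent $20.17: all other tangible goods → 5% → $1.0085
Dry cleaning (3 garments) $20.12: taxable services, buyer-exempt → 0% → $0.00
LED flashlight $20.41: all other tangible goods → 5% → $1.0205
Cookbook $18.45: printed books, buyer-exempt → 0% → $0.00
Key duplication $3.14: taxable services, buyer-exempt → 0% → $0.00
Picture frame (8x10) $23.41: all other tangible goods → 5% → $1.1705
Unrounded tax sum = $5.5735 → $5.57

$5.57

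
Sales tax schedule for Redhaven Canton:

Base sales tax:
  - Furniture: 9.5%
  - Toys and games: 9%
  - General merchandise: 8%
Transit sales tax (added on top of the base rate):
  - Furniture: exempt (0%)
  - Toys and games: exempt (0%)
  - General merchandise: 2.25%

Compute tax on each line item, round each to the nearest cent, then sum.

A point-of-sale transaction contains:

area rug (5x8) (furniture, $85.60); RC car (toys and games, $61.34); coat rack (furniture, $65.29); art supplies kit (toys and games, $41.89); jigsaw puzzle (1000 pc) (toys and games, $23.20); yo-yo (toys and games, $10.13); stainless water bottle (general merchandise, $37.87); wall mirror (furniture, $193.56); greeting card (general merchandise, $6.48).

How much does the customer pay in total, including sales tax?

$574.91

Area rug (5x8) $85.60: furniture → 9.5% + 0% transit = 9.5% → $8.13
RC car $61.34: toys and games → 9% + 0% transit = 9% → $5.52
Coat rack $65.29: furniture → 9.5% + 0% transit = 9.5% → $6.20
Art supplies kit $41.89: toys and games → 9% + 0% transit = 9% → $3.77
Jigsaw puzzle (1000 pc) $23.20: toys and games → 9% + 0% transit = 9% → $2.09
Yo-yo $10.13: toys and games → 9% + 0% transit = 9% → $0.91
Stainless water bottle $37.87: general merchandise → 8% + 2.25% transit = 10.25% → $3.88
Wall mirror $193.56: furniture → 9.5% + 0% transit = 9.5% → $18.39
Greeting card $6.48: general merchandise → 8% + 2.25% transit = 10.25% → $0.66
Subtotal = $525.36; tax = $49.55; total due = $574.91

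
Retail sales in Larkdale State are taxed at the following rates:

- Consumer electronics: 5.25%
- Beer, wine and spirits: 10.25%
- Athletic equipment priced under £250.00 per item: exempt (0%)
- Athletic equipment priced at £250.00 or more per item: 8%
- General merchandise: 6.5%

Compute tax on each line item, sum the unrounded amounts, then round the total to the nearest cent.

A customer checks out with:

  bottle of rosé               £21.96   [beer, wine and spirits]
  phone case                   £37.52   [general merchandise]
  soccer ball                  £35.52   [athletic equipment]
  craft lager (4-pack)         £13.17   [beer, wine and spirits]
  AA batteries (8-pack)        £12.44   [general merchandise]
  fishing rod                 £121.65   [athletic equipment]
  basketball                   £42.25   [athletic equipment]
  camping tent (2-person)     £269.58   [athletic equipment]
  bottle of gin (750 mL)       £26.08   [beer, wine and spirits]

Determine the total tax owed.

£31.09

Bottle of rosé £21.96: beer, wine and spirits → 10.25% → £2.2509
Phone case £37.52: general merchandise → 6.5% → £2.4388
Soccer ball £35.52: athletic equipment, under £250.00 → 0% → £0.00
Craft lager (4-pack) £13.17: beer, wine and spirits → 10.25% → £1.349925
AA batteries (8-pack) £12.44: general merchandise → 6.5% → £0.8086
Fishing rod £121.65: athletic equipment, under £250.00 → 0% → £0.00
Basketball £42.25: athletic equipment, under £250.00 → 0% → £0.00
Camping tent (2-person) £269.58: athletic equipment, £250.00 or more → 8% → £21.5664
Bottle of gin (750 mL) £26.08: beer, wine and spirits → 10.25% → £2.6732
Unrounded tax sum = £31.087825 → £31.09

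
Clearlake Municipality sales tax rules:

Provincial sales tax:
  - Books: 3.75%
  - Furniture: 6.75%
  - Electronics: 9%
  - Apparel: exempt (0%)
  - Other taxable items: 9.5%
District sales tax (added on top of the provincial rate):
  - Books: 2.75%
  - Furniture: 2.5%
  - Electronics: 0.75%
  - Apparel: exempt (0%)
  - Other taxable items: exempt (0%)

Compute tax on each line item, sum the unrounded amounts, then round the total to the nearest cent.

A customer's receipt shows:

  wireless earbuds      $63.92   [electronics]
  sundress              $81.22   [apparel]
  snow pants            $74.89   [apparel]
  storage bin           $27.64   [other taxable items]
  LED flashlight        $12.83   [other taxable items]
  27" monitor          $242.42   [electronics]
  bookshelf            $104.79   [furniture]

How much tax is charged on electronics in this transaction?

Wireless earbuds $63.92: electronics → 9% + 0.75% district = 9.75% → $6.2322
27" monitor $242.42: electronics → 9% + 0.75% district = 9.75% → $23.63595
Tax on electronics: unrounded sum = $29.86815 → $29.87

$29.87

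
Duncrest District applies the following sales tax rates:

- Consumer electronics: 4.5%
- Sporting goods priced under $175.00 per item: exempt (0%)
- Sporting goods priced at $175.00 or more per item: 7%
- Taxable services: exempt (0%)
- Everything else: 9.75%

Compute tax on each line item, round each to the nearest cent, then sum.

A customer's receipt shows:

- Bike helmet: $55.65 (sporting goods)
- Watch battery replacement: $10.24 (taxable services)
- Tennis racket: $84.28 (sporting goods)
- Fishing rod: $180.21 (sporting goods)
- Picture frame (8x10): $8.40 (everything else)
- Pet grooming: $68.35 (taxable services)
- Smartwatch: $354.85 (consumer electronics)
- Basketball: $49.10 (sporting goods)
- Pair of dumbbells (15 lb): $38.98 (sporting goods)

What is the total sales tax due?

Bike helmet $55.65: sporting goods, under $175.00 → 0% → $0.00
Watch battery replacement $10.24: taxable services → 0% → $0.00
Tennis racket $84.28: sporting goods, under $175.00 → 0% → $0.00
Fishing rod $180.21: sporting goods, $175.00 or more → 7% → $12.61
Picture frame (8x10) $8.40: everything else → 9.75% → $0.82
Pet grooming $68.35: taxable services → 0% → $0.00
Smartwatch $354.85: consumer electronics → 4.5% → $15.97
Basketball $49.10: sporting goods, under $175.00 → 0% → $0.00
Pair of dumbbells (15 lb) $38.98: sporting goods, under $175.00 → 0% → $0.00
Total tax = $12.61 + $0.82 + $15.97 = $29.40

$29.40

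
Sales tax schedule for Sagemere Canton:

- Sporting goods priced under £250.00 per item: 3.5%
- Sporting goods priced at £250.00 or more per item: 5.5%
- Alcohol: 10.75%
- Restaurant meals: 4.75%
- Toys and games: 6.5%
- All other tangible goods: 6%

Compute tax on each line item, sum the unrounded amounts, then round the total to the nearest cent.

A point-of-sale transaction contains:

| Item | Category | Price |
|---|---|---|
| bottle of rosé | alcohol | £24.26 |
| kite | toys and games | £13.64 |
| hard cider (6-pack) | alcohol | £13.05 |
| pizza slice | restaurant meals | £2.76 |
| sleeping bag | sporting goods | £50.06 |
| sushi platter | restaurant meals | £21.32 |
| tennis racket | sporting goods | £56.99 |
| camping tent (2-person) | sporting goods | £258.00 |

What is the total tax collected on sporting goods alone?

Sleeping bag £50.06: sporting goods, under £250.00 → 3.5% → £1.7521
Tennis racket £56.99: sporting goods, under £250.00 → 3.5% → £1.99465
Camping tent (2-person) £258.00: sporting goods, £250.00 or more → 5.5% → £14.19
Tax on sporting goods: unrounded sum = £17.93675 → £17.94

£17.94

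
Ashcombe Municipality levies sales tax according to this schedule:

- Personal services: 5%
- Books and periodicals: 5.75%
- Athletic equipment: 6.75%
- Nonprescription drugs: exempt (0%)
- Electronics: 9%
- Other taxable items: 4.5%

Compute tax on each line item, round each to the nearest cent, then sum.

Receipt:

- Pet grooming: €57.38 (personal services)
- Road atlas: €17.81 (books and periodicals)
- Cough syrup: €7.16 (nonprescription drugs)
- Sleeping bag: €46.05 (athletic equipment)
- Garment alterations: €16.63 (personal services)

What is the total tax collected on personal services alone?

Pet grooming €57.38: personal services → 5% → €2.87
Garment alterations €16.63: personal services → 5% → €0.83
Tax on personal services = €2.87 + €0.83 = €3.70

€3.70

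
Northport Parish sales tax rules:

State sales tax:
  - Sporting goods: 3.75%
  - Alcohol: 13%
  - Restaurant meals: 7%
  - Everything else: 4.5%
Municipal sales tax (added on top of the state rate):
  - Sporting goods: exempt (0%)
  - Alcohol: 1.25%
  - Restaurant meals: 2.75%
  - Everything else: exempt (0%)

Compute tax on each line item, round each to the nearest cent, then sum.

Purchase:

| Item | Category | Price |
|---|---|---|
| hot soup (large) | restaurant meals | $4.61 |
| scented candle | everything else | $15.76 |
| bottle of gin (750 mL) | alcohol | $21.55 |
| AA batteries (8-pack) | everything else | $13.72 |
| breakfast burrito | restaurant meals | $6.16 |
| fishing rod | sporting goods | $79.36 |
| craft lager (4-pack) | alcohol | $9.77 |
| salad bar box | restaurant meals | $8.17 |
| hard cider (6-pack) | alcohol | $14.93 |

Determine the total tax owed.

Hot soup (large) $4.61: restaurant meals → 7% + 2.75% municipal = 9.75% → $0.45
Scented candle $15.76: everything else → 4.5% + 0% municipal = 4.5% → $0.71
Bottle of gin (750 mL) $21.55: alcohol → 13% + 1.25% municipal = 14.25% → $3.07
AA batteries (8-pack) $13.72: everything else → 4.5% + 0% municipal = 4.5% → $0.62
Breakfast burrito $6.16: restaurant meals → 7% + 2.75% municipal = 9.75% → $0.60
Fishing rod $79.36: sporting goods → 3.75% + 0% municipal = 3.75% → $2.98
Craft lager (4-pack) $9.77: alcohol → 13% + 1.25% municipal = 14.25% → $1.39
Salad bar box $8.17: restaurant meals → 7% + 2.75% municipal = 9.75% → $0.80
Hard cider (6-pack) $14.93: alcohol → 13% + 1.25% municipal = 14.25% → $2.13
Total tax = $0.45 + $0.71 + $3.07 + $0.62 + $0.60 + $2.98 + $1.39 + $0.80 + $2.13 = $12.75

$12.75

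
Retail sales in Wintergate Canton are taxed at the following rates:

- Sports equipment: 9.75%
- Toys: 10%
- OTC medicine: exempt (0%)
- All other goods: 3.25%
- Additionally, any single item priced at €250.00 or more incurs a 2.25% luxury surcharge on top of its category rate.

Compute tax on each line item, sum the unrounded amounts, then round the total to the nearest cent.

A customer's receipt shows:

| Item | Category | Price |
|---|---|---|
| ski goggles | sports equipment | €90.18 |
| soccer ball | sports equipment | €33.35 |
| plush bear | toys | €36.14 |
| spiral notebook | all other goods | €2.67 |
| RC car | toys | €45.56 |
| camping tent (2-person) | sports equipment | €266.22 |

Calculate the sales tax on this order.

€52.25

Ski goggles €90.18: sports equipment → 9.75% → €8.79255
Soccer ball €33.35: sports equipment → 9.75% → €3.251625
Plush bear €36.14: toys → 10% → €3.614
Spiral notebook €2.67: all other goods → 3.25% → €0.086775
RC car €45.56: toys → 10% → €4.556
Camping tent (2-person) €266.22: sports equipment → 9.75% + 2.25% surcharge = 12% → €31.9464
Unrounded tax sum = €52.24735 → €52.25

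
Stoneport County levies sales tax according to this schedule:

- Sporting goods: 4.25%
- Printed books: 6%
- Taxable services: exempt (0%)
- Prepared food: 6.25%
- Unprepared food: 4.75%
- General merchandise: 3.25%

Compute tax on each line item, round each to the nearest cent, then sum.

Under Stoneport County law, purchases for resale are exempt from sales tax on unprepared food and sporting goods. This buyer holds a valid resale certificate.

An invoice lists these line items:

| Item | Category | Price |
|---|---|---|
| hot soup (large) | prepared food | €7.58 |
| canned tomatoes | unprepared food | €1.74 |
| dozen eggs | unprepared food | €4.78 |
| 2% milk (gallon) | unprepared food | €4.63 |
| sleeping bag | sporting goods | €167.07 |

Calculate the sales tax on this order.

€0.47

Hot soup (large) €7.58: prepared food → 6.25% → €0.47
Canned tomatoes €1.74: unprepared food, buyer-exempt → 0% → €0.00
Dozen eggs €4.78: unprepared food, buyer-exempt → 0% → €0.00
2% milk (gallon) €4.63: unprepared food, buyer-exempt → 0% → €0.00
Sleeping bag €167.07: sporting goods, buyer-exempt → 0% → €0.00
Total tax = €0.47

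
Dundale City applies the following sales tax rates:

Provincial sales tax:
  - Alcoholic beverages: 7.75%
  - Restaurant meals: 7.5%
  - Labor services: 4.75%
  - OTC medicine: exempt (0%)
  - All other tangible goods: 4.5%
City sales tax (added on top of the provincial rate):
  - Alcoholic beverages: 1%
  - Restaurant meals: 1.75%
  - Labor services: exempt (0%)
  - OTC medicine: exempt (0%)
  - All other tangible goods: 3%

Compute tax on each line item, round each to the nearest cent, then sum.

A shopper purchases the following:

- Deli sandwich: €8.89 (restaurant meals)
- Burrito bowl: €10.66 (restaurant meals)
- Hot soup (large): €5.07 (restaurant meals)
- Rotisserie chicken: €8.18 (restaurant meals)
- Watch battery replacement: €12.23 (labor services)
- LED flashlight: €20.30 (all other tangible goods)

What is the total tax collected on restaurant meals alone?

€3.04

Deli sandwich €8.89: restaurant meals → 7.5% + 1.75% city = 9.25% → €0.82
Burrito bowl €10.66: restaurant meals → 7.5% + 1.75% city = 9.25% → €0.99
Hot soup (large) €5.07: restaurant meals → 7.5% + 1.75% city = 9.25% → €0.47
Rotisserie chicken €8.18: restaurant meals → 7.5% + 1.75% city = 9.25% → €0.76
Tax on restaurant meals = €0.82 + €0.99 + €0.47 + €0.76 = €3.04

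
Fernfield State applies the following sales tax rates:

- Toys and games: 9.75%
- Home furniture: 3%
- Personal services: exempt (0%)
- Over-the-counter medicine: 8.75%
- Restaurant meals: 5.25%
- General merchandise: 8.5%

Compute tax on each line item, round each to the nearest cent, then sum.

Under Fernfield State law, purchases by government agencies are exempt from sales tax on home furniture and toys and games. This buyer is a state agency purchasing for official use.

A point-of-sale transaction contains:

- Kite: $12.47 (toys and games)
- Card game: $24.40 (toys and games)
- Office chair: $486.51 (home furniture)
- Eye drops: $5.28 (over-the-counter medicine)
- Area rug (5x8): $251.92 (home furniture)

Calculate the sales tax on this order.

Kite $12.47: toys and games, buyer-exempt → 0% → $0.00
Card game $24.40: toys and games, buyer-exempt → 0% → $0.00
Office chair $486.51: home furniture, buyer-exempt → 0% → $0.00
Eye drops $5.28: over-the-counter medicine → 8.75% → $0.46
Area rug (5x8) $251.92: home furniture, buyer-exempt → 0% → $0.00
Total tax = $0.46

$0.46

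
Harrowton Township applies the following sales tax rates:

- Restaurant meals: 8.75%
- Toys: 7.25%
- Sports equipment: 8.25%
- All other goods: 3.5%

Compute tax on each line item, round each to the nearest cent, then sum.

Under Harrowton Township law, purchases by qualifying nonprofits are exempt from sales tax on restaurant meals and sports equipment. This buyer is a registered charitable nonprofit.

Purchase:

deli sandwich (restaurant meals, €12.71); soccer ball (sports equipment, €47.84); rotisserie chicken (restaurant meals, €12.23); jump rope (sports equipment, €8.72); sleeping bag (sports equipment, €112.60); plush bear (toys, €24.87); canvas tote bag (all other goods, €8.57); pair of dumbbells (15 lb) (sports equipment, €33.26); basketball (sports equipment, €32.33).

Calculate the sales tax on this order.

€2.10

Deli sandwich €12.71: restaurant meals, buyer-exempt → 0% → €0.00
Soccer ball €47.84: sports equipment, buyer-exempt → 0% → €0.00
Rotisserie chicken €12.23: restaurant meals, buyer-exempt → 0% → €0.00
Jump rope €8.72: sports equipment, buyer-exempt → 0% → €0.00
Sleeping bag €112.60: sports equipment, buyer-exempt → 0% → €0.00
Plush bear €24.87: toys → 7.25% → €1.80
Canvas tote bag €8.57: all other goods → 3.5% → €0.30
Pair of dumbbells (15 lb) €33.26: sports equipment, buyer-exempt → 0% → €0.00
Basketball €32.33: sports equipment, buyer-exempt → 0% → €0.00
Total tax = €1.80 + €0.30 = €2.10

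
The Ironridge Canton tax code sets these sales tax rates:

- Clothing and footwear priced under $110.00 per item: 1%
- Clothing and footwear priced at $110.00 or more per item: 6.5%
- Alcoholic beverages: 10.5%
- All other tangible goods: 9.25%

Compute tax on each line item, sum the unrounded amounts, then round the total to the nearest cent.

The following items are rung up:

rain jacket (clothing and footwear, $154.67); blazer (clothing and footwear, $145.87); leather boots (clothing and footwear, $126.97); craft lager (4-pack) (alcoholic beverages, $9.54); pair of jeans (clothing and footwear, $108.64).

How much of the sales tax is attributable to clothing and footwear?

$28.87

Rain jacket $154.67: clothing and footwear, $110.00 or more → 6.5% → $10.05355
Blazer $145.87: clothing and footwear, $110.00 or more → 6.5% → $9.48155
Leather boots $126.97: clothing and footwear, $110.00 or more → 6.5% → $8.25305
Pair of jeans $108.64: clothing and footwear, under $110.00 → 1% → $1.0864
Tax on clothing and footwear: unrounded sum = $28.87455 → $28.87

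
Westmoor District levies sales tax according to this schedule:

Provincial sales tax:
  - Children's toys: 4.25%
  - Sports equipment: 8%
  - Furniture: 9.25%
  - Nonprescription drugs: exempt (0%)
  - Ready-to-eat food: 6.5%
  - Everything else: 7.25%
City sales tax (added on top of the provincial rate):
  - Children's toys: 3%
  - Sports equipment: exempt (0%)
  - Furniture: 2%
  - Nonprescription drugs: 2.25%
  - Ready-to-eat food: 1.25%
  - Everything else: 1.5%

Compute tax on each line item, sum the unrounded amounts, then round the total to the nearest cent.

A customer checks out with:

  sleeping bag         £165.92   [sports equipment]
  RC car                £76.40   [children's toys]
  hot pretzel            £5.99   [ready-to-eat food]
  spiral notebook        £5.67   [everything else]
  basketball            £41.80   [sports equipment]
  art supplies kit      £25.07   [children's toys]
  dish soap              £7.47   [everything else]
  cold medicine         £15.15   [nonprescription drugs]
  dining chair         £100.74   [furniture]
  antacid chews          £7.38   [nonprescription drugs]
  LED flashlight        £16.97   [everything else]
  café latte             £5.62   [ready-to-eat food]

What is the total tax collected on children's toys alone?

RC car £76.40: children's toys → 4.25% + 3% city = 7.25% → £5.539
Art supplies kit £25.07: children's toys → 4.25% + 3% city = 7.25% → £1.817575
Tax on children's toys: unrounded sum = £7.356575 → £7.36

£7.36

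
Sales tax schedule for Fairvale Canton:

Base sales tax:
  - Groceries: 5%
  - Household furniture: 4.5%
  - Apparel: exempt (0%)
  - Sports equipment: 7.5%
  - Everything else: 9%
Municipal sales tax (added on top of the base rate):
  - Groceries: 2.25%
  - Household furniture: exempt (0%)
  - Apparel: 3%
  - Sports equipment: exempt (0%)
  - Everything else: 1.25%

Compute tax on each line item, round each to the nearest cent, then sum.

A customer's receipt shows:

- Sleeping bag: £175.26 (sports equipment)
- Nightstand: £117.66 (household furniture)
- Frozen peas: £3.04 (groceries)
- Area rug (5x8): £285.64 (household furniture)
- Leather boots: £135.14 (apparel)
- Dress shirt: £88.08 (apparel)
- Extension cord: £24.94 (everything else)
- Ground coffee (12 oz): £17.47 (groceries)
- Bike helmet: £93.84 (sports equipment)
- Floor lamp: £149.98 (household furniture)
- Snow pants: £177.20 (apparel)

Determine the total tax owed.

£61.13

Sleeping bag £175.26: sports equipment → 7.5% + 0% municipal = 7.5% → £13.14
Nightstand £117.66: household furniture → 4.5% + 0% municipal = 4.5% → £5.29
Frozen peas £3.04: groceries → 5% + 2.25% municipal = 7.25% → £0.22
Area rug (5x8) £285.64: household furniture → 4.5% + 0% municipal = 4.5% → £12.85
Leather boots £135.14: apparel → 0% + 3% municipal = 3% → £4.05
Dress shirt £88.08: apparel → 0% + 3% municipal = 3% → £2.64
Extension cord £24.94: everything else → 9% + 1.25% municipal = 10.25% → £2.56
Ground coffee (12 oz) £17.47: groceries → 5% + 2.25% municipal = 7.25% → £1.27
Bike helmet £93.84: sports equipment → 7.5% + 0% municipal = 7.5% → £7.04
Floor lamp £149.98: household furniture → 4.5% + 0% municipal = 4.5% → £6.75
Snow pants £177.20: apparel → 0% + 3% municipal = 3% → £5.32
Total tax = £13.14 + £5.29 + £0.22 + £12.85 + £4.05 + £2.64 + £2.56 + £1.27 + £7.04 + £6.75 + £5.32 = £61.13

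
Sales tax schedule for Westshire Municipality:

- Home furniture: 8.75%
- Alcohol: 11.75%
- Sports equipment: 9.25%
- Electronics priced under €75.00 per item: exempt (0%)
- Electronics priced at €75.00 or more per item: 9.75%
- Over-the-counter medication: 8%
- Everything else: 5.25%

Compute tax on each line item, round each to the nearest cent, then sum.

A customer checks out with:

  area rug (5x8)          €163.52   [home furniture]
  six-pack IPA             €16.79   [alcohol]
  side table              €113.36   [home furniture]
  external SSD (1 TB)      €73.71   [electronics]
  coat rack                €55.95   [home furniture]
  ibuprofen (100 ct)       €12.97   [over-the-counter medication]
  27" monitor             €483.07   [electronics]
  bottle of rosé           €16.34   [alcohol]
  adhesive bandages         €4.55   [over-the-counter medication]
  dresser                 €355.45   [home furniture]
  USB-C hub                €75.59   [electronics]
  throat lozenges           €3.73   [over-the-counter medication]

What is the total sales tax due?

€120.29

Area rug (5x8) €163.52: home furniture → 8.75% → €14.31
Six-pack IPA €16.79: alcohol → 11.75% → €1.97
Side table €113.36: home furniture → 8.75% → €9.92
External SSD (1 TB) €73.71: electronics, under €75.00 → 0% → €0.00
Coat rack €55.95: home furniture → 8.75% → €4.90
Ibuprofen (100 ct) €12.97: over-the-counter medication → 8% → €1.04
27" monitor €483.07: electronics, €75.00 or more → 9.75% → €47.10
Bottle of rosé €16.34: alcohol → 11.75% → €1.92
Adhesive bandages €4.55: over-the-counter medication → 8% → €0.36
Dresser €355.45: home furniture → 8.75% → €31.10
USB-C hub €75.59: electronics, €75.00 or more → 9.75% → €7.37
Throat lozenges €3.73: over-the-counter medication → 8% → €0.30
Total tax = €14.31 + €1.97 + €9.92 + €4.90 + €1.04 + €47.10 + €1.92 + €0.36 + €31.10 + €7.37 + €0.30 = €120.29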